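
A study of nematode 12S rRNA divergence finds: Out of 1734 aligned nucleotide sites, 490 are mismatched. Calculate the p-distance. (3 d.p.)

p = 490/1734 = 0.282583… ≈ 0.283 (to 3 d.p.).

0.283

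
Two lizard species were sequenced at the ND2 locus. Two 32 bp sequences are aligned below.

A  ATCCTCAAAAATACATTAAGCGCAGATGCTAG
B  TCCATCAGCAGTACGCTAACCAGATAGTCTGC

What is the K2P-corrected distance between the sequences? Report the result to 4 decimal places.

Of 32 sites, 7 differences are transitions and 9 are transversions, so P = 7/32 = 0.21875 and Q = 9/32 = 0.28125.
Under the Kimura two-parameter model, d = −½ ln(1 − 2P − Q) − ¼ ln(1 − 2Q).
1 − 2P − Q = 0.28125, giving −½ ln(0.28125) = 0.634256.
1 − 2Q = 0.4375, giving −¼ ln(0.4375) = 0.206670.
d = 0.634256 + 0.206670 = 0.840926.

0.8409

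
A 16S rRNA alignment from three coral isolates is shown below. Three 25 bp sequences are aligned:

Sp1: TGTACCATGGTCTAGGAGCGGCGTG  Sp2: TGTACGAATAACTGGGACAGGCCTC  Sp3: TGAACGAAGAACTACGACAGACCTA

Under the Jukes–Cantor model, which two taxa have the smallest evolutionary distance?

Sp2 and Sp3

Sp1–Sp2: 10/25 differ, p = 0.400, d = 0.572.
Sp1–Sp3: 11/25 differ, p = 0.440, d = 0.663.
Sp2–Sp3: 6/25 differ, p = 0.240, d = 0.289.
The smallest distance is between Sp2 and Sp3.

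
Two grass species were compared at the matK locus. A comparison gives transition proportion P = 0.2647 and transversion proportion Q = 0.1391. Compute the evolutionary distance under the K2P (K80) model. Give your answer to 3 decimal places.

0.634

Under the Kimura two-parameter model, d = −½ ln(1 − 2P − Q) − ¼ ln(1 − 2Q).
1 − 2P − Q = 0.3315, giving −½ ln(0.3315) = 0.552064.
1 − 2Q = 0.7218, giving −¼ ln(0.7218) = 0.081502.
d = 0.552064 + 0.081502 = 0.633566.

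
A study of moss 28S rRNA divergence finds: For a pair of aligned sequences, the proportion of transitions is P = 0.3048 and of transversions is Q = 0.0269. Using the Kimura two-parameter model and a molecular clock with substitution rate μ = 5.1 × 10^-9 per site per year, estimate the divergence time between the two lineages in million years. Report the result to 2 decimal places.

50.96

Under the Kimura two-parameter model, d = −½ ln(1 − 2P − Q) − ¼ ln(1 − 2Q).
1 − 2P − Q = 0.3635, giving −½ ln(0.3635) = 0.505988.
1 − 2Q = 0.9462, giving −¼ ln(0.9462) = 0.013825.
d = 0.505988 + 0.013825 = 0.519813.
Under a molecular clock d = 2μt, so t = d/(2μ) = 0.519813 / (2 × 5.1 × 10^-9) = 50.96 million years.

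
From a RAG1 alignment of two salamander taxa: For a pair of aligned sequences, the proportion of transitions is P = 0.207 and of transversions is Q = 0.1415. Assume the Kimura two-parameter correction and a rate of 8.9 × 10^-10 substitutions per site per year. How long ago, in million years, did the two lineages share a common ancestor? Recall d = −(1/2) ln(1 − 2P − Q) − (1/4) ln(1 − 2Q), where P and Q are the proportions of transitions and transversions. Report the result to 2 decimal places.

274.48

Under the Kimura two-parameter model, d = −½ ln(1 − 2P − Q) − ¼ ln(1 − 2Q).
1 − 2P − Q = 0.4445, giving −½ ln(0.4445) = 0.405403.
1 − 2Q = 0.717, giving −¼ ln(0.717) = 0.083170.
d = 0.405403 + 0.083170 = 0.488573.
Under a molecular clock d = 2μt, so t = d/(2μ) = 0.488573 / (2 × 8.9 × 10^-10) = 274.48 million years.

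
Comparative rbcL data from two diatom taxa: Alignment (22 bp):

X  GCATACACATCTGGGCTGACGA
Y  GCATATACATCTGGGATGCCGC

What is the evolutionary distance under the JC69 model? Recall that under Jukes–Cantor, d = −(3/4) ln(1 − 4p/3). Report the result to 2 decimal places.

The sequences differ at 4 of 22 sites (6, 16, 19, 22), so p = 4/22 ≈ 0.181818.
d = −(3/4) ln(1 − 4p/3) = −0.75 ln(1 − 0.242424) = −0.75 ln(0.757576)
  = −0.75 × (-0.277631) = 0.208223 substitutions/site.

0.21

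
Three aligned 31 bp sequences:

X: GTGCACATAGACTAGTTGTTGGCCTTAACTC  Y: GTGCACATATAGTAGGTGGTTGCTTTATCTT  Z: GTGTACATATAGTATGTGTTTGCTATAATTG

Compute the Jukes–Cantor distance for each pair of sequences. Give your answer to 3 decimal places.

d(X,Y) = 0.316, d(X,Z) = 0.422, d(Y,Z) = 0.269

X–Y: 8/31 sites differ → p ≈ 0.258065, d = −0.75 ln(1 − 0.344087) = 0.316295 ≈ 0.316.
X–Z: 10/31 sites differ → p ≈ 0.322581, d = −0.75 ln(1 − 0.430108) = 0.421731 ≈ 0.422.
Y–Z: 7/31 sites differ → p ≈ 0.225806, d = −0.75 ln(1 − 0.301075) = 0.268659 ≈ 0.269.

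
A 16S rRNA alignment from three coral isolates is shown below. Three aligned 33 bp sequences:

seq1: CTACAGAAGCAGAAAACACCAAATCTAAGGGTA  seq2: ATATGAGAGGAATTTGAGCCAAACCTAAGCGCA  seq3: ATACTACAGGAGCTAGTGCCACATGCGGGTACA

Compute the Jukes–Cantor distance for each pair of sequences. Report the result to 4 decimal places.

seq1–seq2: 16/33 sites differ → p ≈ 0.484848, d = −0.75 ln(1 − 0.646464) = 0.779827 ≈ 0.7798.
seq1–seq3: 18/33 sites differ → p ≈ 0.545455, d = −0.75 ln(1 − 0.727273) = 0.974463 ≈ 0.9745.
seq2–seq3: 15/33 sites differ → p ≈ 0.454545, d = −0.75 ln(1 − 0.60606) = 0.698667 ≈ 0.6987.

d(seq1,seq2) = 0.7798, d(seq1,seq3) = 0.9745, d(seq2,seq3) = 0.6987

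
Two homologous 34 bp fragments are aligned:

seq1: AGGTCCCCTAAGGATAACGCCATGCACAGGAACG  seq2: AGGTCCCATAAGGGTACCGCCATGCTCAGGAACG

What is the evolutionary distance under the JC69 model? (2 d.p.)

The sequences differ at 4 of 34 sites (8, 14, 17, 26), so p = 4/34 ≈ 0.117647.
d = −(3/4) ln(1 − 4p/3) = −0.75 ln(1 − 0.156863) = −0.75 ln(0.843137)
  = −0.75 × (-0.170626) = 0.127970 substitutions/site.

0.13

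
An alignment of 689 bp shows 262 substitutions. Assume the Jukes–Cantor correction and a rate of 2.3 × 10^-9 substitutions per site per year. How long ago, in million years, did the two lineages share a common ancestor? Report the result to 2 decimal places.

115.32

p = 262/689 ≈ 0.380261.
d = −(3/4) ln(1 − 4p/3) = −0.75 ln(1 − 0.507015) = −0.75 ln(0.492985)
  = −0.75 × (-0.707277) = 0.530458 substitutions/site.
Under a molecular clock d = 2μt, so t = d/(2μ) = 0.530458 / (2 × 2.3 × 10^-9) = 115.32 million years.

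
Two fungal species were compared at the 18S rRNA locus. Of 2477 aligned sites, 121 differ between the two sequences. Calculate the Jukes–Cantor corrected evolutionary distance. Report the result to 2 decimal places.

p = 121/2477 ≈ 0.048849.
d = −(3/4) ln(1 − 4p/3) = −0.75 ln(1 − 0.065132) = −0.75 ln(0.934868)
  = −0.75 × (-0.067350) = 0.050513 substitutions/site.

0.05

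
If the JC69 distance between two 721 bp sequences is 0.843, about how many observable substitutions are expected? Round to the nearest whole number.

Invert JC69: p = (3/4)(1 − e^(−4d/3)) = 0.75 × (1 − e^(-1.124)) = 0.75 × (1 − 0.324977) = 0.506267.
Expected differing sites = pL ≈ 0.506267 × 721 = 365.018507 ≈ 365.

365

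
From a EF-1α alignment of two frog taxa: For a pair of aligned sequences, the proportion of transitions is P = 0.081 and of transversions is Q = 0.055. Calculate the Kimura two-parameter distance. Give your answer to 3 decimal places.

0.151

Under the Kimura two-parameter model, d = −½ ln(1 − 2P − Q) − ¼ ln(1 − 2Q).
1 − 2P − Q = 0.783, giving −½ ln(0.783) = 0.122311.
1 − 2Q = 0.89, giving −¼ ln(0.89) = 0.029133.
d = 0.122311 + 0.029133 = 0.151444.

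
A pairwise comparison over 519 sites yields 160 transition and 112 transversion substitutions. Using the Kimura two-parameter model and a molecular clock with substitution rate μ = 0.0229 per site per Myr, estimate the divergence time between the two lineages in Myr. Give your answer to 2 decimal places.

22.58

P = 160/519 ≈ 0.308285 and Q = 112/519 ≈ 0.2158.
Under the Kimura two-parameter model, d = −½ ln(1 − 2P − Q) − ¼ ln(1 − 2Q).
1 − 2P − Q = 0.16763, giving −½ ln(0.16763) = 0.892998.
1 − 2Q = 0.5684, giving −¼ ln(0.5684) = 0.141232.
d = 0.892998 + 0.141232 = 1.034230.
Under a molecular clock d = 2μt, so t = d/(2μ) = 1.034230 / (2 × 0.0229) = 22.58 Myr.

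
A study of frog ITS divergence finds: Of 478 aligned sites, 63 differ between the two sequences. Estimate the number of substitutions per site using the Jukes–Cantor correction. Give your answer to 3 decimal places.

0.145

p = 63/478 ≈ 0.131799.
d = −(3/4) ln(1 − 4p/3) = −0.75 ln(1 − 0.175732) = −0.75 ln(0.824268)
  = −0.75 × (-0.193260) = 0.144945 substitutions/site.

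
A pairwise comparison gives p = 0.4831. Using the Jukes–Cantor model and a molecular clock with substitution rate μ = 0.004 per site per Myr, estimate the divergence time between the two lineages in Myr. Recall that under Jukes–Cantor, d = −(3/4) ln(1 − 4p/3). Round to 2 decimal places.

96.86

d = −(3/4) ln(1 − 4p/3) = −0.75 ln(1 − 0.644133) = −0.75 ln(0.355867)
  = −0.75 × (-1.033198) = 0.774899 substitutions/site.
Under a molecular clock d = 2μt, so t = d/(2μ) = 0.774899 / (2 × 0.004) = 96.86 Myr.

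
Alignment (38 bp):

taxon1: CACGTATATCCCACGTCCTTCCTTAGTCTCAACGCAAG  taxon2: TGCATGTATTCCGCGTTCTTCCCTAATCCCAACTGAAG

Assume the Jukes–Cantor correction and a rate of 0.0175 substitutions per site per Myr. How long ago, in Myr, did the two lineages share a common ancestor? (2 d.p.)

The sequences differ at 12 of 38 sites, so p = 12/38 ≈ 0.315789.
d = −(3/4) ln(1 − 4p/3) = −0.75 ln(1 − 0.421052) = −0.75 ln(0.578948)
  = −0.75 × (-0.546543) = 0.409907 substitutions/site.
Under a molecular clock d = 2μt, so t = d/(2μ) = 0.409907 / (2 × 0.0175) = 11.71 Myr.

11.71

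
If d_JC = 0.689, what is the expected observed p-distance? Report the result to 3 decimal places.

p = (3/4)(1 − e^(−4d/3)) = 0.75 × (1 − e^(-0.918667)) = 0.75 × (1 − 0.399051) = 0.450712.

0.451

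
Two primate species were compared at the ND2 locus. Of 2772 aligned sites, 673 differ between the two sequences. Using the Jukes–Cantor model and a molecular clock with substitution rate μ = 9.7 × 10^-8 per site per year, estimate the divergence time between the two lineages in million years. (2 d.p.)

p = 673/2772 ≈ 0.242785.
d = −(3/4) ln(1 − 4p/3) = −0.75 ln(1 − 0.323713) = −0.75 ln(0.676287)
  = −0.75 × (-0.391138) = 0.293354 substitutions/site.
Under a molecular clock d = 2μt, so t = d/(2μ) = 0.293354 / (2 × 9.7 × 10^-8) = 1.51 million years.

1.51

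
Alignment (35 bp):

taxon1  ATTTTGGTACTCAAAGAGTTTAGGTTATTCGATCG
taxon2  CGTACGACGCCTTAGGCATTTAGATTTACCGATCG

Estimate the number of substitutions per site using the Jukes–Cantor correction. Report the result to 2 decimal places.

The sequences differ at 17 of 35 sites, so p = 17/35 ≈ 0.485714.
d = −(3/4) ln(1 − 4p/3) = −0.75 ln(1 − 0.647619) = −0.75 ln(0.352381)
  = −0.75 × (-1.043042) = 0.782282 substitutions/site.

0.78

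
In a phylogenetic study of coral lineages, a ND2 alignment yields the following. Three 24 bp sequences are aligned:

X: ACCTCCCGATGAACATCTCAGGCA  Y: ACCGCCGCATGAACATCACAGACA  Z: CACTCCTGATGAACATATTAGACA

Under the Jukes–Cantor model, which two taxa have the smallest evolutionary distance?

X and Y

X–Y: 5/24 differ, p = 0.208, d = 0.244.
X–Z: 6/24 differ, p = 0.250, d = 0.304.
Y–Z: 8/24 differ, p = 0.333, d = 0.441.
The smallest distance is between X and Y.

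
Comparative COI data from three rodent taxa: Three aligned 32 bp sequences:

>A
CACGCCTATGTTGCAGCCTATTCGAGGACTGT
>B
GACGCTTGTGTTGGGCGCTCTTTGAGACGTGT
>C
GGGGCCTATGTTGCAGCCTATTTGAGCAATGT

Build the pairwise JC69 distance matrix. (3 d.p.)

A–B: 12/32 sites differ → p = 0.375, d = −0.75 ln(1 − 0.5) = 0.519860 ≈ 0.520.
A–C: 6/32 sites differ → p = 0.1875, d = −0.75 ln(1 − 0.25) = 0.215762 ≈ 0.216.
B–C: 12/32 sites differ → p = 0.375, d = −0.75 ln(1 − 0.5) = 0.519860 ≈ 0.520.

d(A,B) = 0.520, d(A,C) = 0.216, d(B,C) = 0.520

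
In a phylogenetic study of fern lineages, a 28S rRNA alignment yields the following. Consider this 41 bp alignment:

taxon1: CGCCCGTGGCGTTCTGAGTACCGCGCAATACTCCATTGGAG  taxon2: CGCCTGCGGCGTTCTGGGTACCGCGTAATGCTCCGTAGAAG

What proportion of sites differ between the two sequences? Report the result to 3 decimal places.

0.195

The sequences differ at 8 of 41 positions (sites 5, 7, 17, 26, 30, 35, 37, 39).
p = 8/41 = 0.195121… ≈ 0.195 (to 3 d.p.).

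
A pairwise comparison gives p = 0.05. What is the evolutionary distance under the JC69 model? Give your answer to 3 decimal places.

0.052

d = −(3/4) ln(1 − 4p/3) = −0.75 ln(1 − 0.066667) = −0.75 ln(0.933333)
  = −0.75 × (-0.068993) = 0.051745 substitutions/site.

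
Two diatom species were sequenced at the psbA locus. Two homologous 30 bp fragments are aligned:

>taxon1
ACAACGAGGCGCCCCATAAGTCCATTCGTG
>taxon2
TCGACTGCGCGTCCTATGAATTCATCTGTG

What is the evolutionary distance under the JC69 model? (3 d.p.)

0.572

The sequences differ at 12 of 30 sites, so p = 12/30 = 0.4.
d = −(3/4) ln(1 − 4p/3) = −0.75 ln(1 − 0.533333) = −0.75 ln(0.466667)
  = −0.75 × (-0.762139) = 0.571604 substitutions/site.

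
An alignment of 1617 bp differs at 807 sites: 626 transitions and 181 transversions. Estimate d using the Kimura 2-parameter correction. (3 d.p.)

P = 626/1617 ≈ 0.387137 and Q = 181/1617 ≈ 0.111936.
Under the Kimura two-parameter model, d = −½ ln(1 − 2P − Q) − ¼ ln(1 − 2Q).
1 − 2P − Q = 0.11379, giving −½ ln(0.11379) = 1.086700.
1 − 2Q = 0.776128, giving −¼ ln(0.776128) = 0.063359.
d = 1.086700 + 0.063359 = 1.150059.

1.150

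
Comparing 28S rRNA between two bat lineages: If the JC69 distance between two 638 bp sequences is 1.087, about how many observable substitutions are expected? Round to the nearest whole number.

366

Invert JC69: p = (3/4)(1 − e^(−4d/3)) = 0.75 × (1 − e^(-1.449333)) = 0.75 × (1 − 0.234727) = 0.573955.
Expected differing sites = pL ≈ 0.573955 × 638 = 366.18329 ≈ 366.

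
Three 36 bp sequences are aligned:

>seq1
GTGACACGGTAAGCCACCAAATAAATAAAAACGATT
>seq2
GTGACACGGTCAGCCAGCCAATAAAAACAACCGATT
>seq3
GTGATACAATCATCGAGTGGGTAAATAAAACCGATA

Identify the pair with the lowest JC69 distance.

seq1–seq2: 6/36 differ, p = 0.167, d = 0.188.
seq1–seq3: 13/36 differ, p = 0.361, d = 0.493.
seq2–seq3: 12/36 differ, p = 0.333, d = 0.441.
The smallest distance is between seq1 and seq2.

seq1 and seq2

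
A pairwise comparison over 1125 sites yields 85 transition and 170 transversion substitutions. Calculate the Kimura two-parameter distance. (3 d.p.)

0.270

P = 85/1125 ≈ 0.075556 and Q = 170/1125 ≈ 0.151111.
Under the Kimura two-parameter model, d = −½ ln(1 − 2P − Q) − ¼ ln(1 − 2Q).
1 − 2P − Q = 0.697777, giving −½ ln(0.697777) = 0.179928.
1 − 2Q = 0.697778, giving −¼ ln(0.697778) = 0.089964.
d = 0.179928 + 0.089964 = 0.269892.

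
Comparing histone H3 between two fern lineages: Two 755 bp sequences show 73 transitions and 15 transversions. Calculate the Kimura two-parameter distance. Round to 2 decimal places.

0.13

P = 73/755 ≈ 0.096689 and Q = 15/755 ≈ 0.019868.
Under the Kimura two-parameter model, d = −½ ln(1 − 2P − Q) − ¼ ln(1 − 2Q).
1 − 2P − Q = 0.786754, giving −½ ln(0.786754) = 0.119920.
1 − 2Q = 0.960264, giving −¼ ln(0.960264) = 0.010137.
d = 0.119920 + 0.010137 = 0.130057.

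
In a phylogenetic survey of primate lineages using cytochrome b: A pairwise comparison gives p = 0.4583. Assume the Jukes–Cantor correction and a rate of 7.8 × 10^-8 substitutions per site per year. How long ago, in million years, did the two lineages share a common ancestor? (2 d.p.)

4.54

d = −(3/4) ln(1 − 4p/3) = −0.75 ln(1 − 0.611067) = −0.75 ln(0.388933)
  = −0.75 × (-0.944348) = 0.708261 substitutions/site.
Under a molecular clock d = 2μt, so t = d/(2μ) = 0.708261 / (2 × 7.8 × 10^-8) = 4.54 million years.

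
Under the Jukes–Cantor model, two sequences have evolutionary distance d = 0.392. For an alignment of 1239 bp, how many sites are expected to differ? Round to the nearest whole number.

378

Invert JC69: p = (3/4)(1 − e^(−4d/3)) = 0.75 × (1 − e^(-0.522667)) = 0.75 × (1 − 0.592937) = 0.305297.
Expected differing sites = pL ≈ 0.305297 × 1239 = 378.262983 ≈ 378.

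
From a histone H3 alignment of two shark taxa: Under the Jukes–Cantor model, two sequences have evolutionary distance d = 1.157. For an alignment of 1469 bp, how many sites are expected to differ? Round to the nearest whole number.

866

Invert JC69: p = (3/4)(1 − e^(−4d/3)) = 0.75 × (1 − e^(-1.542667)) = 0.75 × (1 − 0.213810) = 0.589643.
Expected differing sites = pL ≈ 0.589643 × 1469 = 866.185567 ≈ 866.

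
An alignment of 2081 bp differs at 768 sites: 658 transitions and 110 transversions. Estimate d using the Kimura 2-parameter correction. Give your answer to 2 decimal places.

P = 658/2081 ≈ 0.316194 and Q = 110/2081 ≈ 0.052859.
Under the Kimura two-parameter model, d = −½ ln(1 − 2P − Q) − ¼ ln(1 − 2Q).
1 − 2P − Q = 0.314753, giving −½ ln(0.314753) = 0.577984.
1 − 2Q = 0.894282, giving −¼ ln(0.894282) = 0.027934.
d = 0.577984 + 0.027934 = 0.605918.

0.61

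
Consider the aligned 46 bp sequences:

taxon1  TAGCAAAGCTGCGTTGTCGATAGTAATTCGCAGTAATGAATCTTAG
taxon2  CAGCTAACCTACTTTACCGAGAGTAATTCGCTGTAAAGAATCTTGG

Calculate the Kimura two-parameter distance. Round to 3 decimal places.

0.289

Of 46 sites, 5 differences are transitions and 6 are transversions, so P = 5/46 ≈ 0.108696 and Q = 6/46 ≈ 0.130435.
Under the Kimura two-parameter model, d = −½ ln(1 − 2P − Q) − ¼ ln(1 − 2Q).
1 − 2P − Q = 0.652173, giving −½ ln(0.652173) = 0.213723.
1 − 2Q = 0.73913, giving −¼ ln(0.73913) = 0.075570.
d = 0.213723 + 0.075570 = 0.289293.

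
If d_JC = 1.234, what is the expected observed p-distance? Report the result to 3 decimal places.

p = (3/4)(1 − e^(−4d/3)) = 0.75 × (1 − e^(-1.645333)) = 0.75 × (1 − 0.192948) = 0.605289.

0.605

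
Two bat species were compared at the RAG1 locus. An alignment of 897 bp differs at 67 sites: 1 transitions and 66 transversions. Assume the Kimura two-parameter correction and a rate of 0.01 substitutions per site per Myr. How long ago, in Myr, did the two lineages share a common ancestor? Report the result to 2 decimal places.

3.96

P = 1/897 ≈ 0.001115 and Q = 66/897 ≈ 0.073579.
Under the Kimura two-parameter model, d = −½ ln(1 − 2P − Q) − ¼ ln(1 − 2Q).
1 − 2P − Q = 0.924191, giving −½ ln(0.924191) = 0.039418.
1 − 2Q = 0.852842, giving −¼ ln(0.852842) = 0.039795.
d = 0.039418 + 0.039795 = 0.079213.
Under a molecular clock d = 2μt, so t = d/(2μ) = 0.079213 / (2 × 0.01) = 3.96 Myr.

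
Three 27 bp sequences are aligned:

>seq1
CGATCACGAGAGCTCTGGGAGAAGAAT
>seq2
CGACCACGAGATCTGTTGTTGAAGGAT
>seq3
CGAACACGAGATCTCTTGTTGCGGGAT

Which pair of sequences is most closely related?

seq2 and seq3

seq1–seq2: 7/27 differ, p = 0.259, d = 0.318.
seq1–seq3: 8/27 differ, p = 0.296, d = 0.377.
seq2–seq3: 4/27 differ, p = 0.148, d = 0.165.
The smallest distance is between seq2 and seq3.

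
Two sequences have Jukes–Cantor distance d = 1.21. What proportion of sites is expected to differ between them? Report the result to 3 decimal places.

0.601

p = (3/4)(1 − e^(−4d/3)) = 0.75 × (1 − e^(-1.613333)) = 0.75 × (1 − 0.199222) = 0.600584.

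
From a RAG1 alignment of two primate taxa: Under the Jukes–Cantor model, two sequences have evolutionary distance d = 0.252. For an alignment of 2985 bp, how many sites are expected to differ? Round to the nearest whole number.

Invert JC69: p = (3/4)(1 − e^(−4d/3)) = 0.75 × (1 − e^(-0.336)) = 0.75 × (1 − 0.714623) = 0.214033.
Expected differing sites = pL ≈ 0.214033 × 2985 = 638.888505 ≈ 639.

639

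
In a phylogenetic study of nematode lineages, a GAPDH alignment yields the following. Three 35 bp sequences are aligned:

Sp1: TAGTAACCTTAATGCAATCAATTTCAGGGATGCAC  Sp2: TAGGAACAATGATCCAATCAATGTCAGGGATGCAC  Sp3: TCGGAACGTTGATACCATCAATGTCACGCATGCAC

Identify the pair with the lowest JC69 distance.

Sp1–Sp2: 6/35 differ, p = 0.171, d = 0.195.
Sp1–Sp3: 9/35 differ, p = 0.257, d = 0.315.
Sp2–Sp3: 7/35 differ, p = 0.200, d = 0.233.
The smallest distance is between Sp1 and Sp2.

Sp1 and Sp2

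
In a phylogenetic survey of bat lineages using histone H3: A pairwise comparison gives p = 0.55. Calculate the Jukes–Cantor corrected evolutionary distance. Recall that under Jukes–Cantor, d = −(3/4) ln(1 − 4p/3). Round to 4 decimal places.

d = −(3/4) ln(1 − 4p/3) = −0.75 ln(1 − 0.733333) = −0.75 ln(0.266667)
  = −0.75 × (-1.321755) = 0.991316 substitutions/site.

0.9913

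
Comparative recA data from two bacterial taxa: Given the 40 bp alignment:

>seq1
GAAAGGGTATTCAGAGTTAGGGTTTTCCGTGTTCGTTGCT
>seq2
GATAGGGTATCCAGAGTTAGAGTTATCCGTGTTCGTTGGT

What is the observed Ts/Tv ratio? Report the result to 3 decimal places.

Transitions are A↔G and C↔T; transversions are all other mismatches.
Transitions: 2. Transversions: 3.
R = 2/3 = 0.666666… ≈ 0.667 (to 3 d.p.).

0.667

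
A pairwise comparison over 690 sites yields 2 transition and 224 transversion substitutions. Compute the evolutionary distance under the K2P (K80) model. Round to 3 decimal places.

P = 2/690 ≈ 0.002899 and Q = 224/690 ≈ 0.324638.
Under the Kimura two-parameter model, d = −½ ln(1 − 2P − Q) − ¼ ln(1 − 2Q).
1 − 2P − Q = 0.669564, giving −½ ln(0.669564) = 0.200564.
1 − 2Q = 0.350724, giving −¼ ln(0.350724) = 0.261939.
d = 0.200564 + 0.261939 = 0.462503.

0.463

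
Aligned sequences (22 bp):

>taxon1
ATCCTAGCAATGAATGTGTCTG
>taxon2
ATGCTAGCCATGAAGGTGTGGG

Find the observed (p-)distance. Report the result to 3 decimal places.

The sequences differ at 5 of 22 positions (sites 3, 9, 15, 20, 21).
p = 5/22 = 0.227272… ≈ 0.227 (to 3 d.p.).

0.227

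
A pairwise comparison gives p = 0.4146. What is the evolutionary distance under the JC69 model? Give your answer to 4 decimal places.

0.6036

d = −(3/4) ln(1 − 4p/3) = −0.75 ln(1 − 0.5528) = −0.75 ln(0.4472)
  = −0.75 × (-0.804749) = 0.603562 substitutions/site.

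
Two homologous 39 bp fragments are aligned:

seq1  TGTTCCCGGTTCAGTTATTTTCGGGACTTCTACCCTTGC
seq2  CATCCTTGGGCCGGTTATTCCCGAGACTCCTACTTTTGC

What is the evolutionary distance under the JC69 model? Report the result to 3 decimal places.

The sequences differ at 14 of 39 sites, so p = 14/39 ≈ 0.358974.
d = −(3/4) ln(1 − 4p/3) = −0.75 ln(1 − 0.478632) = −0.75 ln(0.521368)
  = −0.75 × (-0.651299) = 0.488474 substitutions/site.

0.488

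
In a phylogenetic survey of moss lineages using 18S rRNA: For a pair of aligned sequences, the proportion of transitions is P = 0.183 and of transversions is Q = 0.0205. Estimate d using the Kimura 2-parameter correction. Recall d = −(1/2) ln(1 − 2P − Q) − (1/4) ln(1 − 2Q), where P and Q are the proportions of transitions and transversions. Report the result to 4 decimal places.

0.2548

Under the Kimura two-parameter model, d = −½ ln(1 − 2P − Q) − ¼ ln(1 − 2Q).
1 − 2P − Q = 0.6135, giving −½ ln(0.6135) = 0.244288.
1 − 2Q = 0.959, giving −¼ ln(0.959) = 0.010466.
d = 0.244288 + 0.010466 = 0.254754.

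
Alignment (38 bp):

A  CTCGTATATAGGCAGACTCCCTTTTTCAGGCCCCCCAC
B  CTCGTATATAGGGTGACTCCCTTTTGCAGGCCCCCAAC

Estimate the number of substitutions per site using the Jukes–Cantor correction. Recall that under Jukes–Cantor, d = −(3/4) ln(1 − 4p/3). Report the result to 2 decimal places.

0.11

The sequences differ at 4 of 38 sites (13, 14, 26, 36), so p = 4/38 ≈ 0.105263.
d = −(3/4) ln(1 − 4p/3) = −0.75 ln(1 − 0.140351) = −0.75 ln(0.859649)
  = −0.75 × (-0.151231) = 0.113423 substitutions/site.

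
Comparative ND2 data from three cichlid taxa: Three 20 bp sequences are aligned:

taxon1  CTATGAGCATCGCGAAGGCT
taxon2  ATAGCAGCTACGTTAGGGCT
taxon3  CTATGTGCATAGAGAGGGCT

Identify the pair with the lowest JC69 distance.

taxon1 and taxon3

taxon1–taxon2: 8/20 differ, p = 0.400, d = 0.572.
taxon1–taxon3: 4/20 differ, p = 0.200, d = 0.233.
taxon2–taxon3: 9/20 differ, p = 0.450, d = 0.687.
The smallest distance is between taxon1 and taxon3.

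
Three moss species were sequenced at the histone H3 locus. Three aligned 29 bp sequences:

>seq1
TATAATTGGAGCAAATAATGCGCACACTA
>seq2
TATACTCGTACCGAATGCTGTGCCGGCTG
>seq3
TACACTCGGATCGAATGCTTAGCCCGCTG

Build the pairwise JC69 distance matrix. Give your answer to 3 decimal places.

seq1–seq2: 12/29 sites differ → p ≈ 0.413793, d = −0.75 ln(1 − 0.551724) = 0.601760 ≈ 0.602.
seq1–seq3: 12/29 sites differ → p ≈ 0.413793, d = −0.75 ln(1 − 0.551724) = 0.601760 ≈ 0.602.
seq2–seq3: 6/29 sites differ → p ≈ 0.206897, d = −0.75 ln(1 − 0.275863) = 0.242081 ≈ 0.242.

d(seq1,seq2) = 0.602, d(seq1,seq3) = 0.602, d(seq2,seq3) = 0.242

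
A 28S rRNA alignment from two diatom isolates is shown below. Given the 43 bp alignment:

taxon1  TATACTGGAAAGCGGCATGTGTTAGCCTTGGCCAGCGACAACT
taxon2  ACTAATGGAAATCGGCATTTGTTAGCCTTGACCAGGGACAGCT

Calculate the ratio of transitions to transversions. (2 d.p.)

Transitions are A↔G and C↔T; transversions are all other mismatches.
Transitions: 2. Transversions: 6.
R = 2/6 = 0.333333… ≈ 0.33 (to 2 d.p.).

0.33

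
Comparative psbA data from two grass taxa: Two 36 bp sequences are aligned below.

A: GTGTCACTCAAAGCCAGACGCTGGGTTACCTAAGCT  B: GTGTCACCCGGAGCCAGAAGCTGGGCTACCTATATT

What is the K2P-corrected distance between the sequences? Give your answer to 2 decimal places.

0.28

Of 36 sites, 6 differences are transitions and 2 are transversions, so P = 6/36 ≈ 0.166667 and Q = 2/36 ≈ 0.055556.
Under the Kimura two-parameter model, d = −½ ln(1 − 2P − Q) − ¼ ln(1 − 2Q).
1 − 2P − Q = 0.61111, giving −½ ln(0.61111) = 0.246239.
1 − 2Q = 0.888888, giving −¼ ln(0.888888) = 0.029446.
d = 0.246239 + 0.029446 = 0.275685.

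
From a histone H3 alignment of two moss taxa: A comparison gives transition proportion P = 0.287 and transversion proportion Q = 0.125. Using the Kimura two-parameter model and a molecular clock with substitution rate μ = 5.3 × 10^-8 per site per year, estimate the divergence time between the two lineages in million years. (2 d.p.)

Under the Kimura two-parameter model, d = −½ ln(1 − 2P − Q) − ¼ ln(1 − 2Q).
1 − 2P − Q = 0.301, giving −½ ln(0.301) = 0.600323.
1 − 2Q = 0.75, giving −¼ ln(0.75) = 0.071921.
d = 0.600323 + 0.071921 = 0.672244.
Under a molecular clock d = 2μt, so t = d/(2μ) = 0.672244 / (2 × 5.3 × 10^-8) = 6.34 million years.

6.34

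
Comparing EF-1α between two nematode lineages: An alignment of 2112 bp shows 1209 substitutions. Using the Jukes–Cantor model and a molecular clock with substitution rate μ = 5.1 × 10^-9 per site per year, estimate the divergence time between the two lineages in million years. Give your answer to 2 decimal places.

105.94

p = 1209/2112 ≈ 0.572443.
d = −(3/4) ln(1 − 4p/3) = −0.75 ln(1 − 0.763257) = −0.75 ln(0.236743)
  = −0.75 × (-1.440780) = 1.080585 substitutions/site.
Under a molecular clock d = 2μt, so t = d/(2μ) = 1.080585 / (2 × 5.1 × 10^-9) = 105.94 million years.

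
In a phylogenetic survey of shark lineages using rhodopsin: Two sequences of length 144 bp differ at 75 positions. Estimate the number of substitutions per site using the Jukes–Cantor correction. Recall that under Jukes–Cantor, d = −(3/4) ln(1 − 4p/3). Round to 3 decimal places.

p = 75/144 ≈ 0.520833.
d = −(3/4) ln(1 − 4p/3) = −0.75 ln(1 − 0.694444) = −0.75 ln(0.305556)
  = −0.75 × (-1.185622) = 0.889217 substitutions/site.

0.889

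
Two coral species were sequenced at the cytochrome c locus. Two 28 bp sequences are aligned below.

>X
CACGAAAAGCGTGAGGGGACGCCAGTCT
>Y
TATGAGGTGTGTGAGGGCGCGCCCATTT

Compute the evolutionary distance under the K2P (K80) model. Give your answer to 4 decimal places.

Of 28 sites, 8 differences are transitions and 3 are transversions, so P = 8/28 ≈ 0.285714 and Q = 3/28 ≈ 0.107143.
Under the Kimura two-parameter model, d = −½ ln(1 − 2P − Q) − ¼ ln(1 − 2Q).
1 − 2P − Q = 0.321429, giving −½ ln(0.321429) = 0.567489.
1 − 2Q = 0.785714, giving −¼ ln(0.785714) = 0.060291.
d = 0.567489 + 0.060291 = 0.627780.

0.6278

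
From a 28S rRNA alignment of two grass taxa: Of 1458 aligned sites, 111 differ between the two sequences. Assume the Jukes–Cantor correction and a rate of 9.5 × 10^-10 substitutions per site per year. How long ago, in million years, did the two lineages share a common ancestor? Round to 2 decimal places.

p = 111/1458 ≈ 0.076132.
d = −(3/4) ln(1 − 4p/3) = −0.75 ln(1 − 0.101509) = −0.75 ln(0.898491)
  = −0.75 × (-0.107039) = 0.080279 substitutions/site.
Under a molecular clock d = 2μt, so t = d/(2μ) = 0.080279 / (2 × 9.5 × 10^-10) = 42.25 million years.

42.25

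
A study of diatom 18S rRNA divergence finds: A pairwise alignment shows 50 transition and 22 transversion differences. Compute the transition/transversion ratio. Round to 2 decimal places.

R = 50/22 = 2.272727… ≈ 2.27 (to 2 d.p.).

2.27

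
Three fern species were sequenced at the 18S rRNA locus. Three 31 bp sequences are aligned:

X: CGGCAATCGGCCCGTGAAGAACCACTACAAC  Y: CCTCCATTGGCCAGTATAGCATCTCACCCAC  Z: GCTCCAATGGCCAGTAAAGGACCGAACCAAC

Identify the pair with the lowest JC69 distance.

X–Y: 13/31 differ, p = 0.419, d = 0.614.
X–Z: 13/31 differ, p = 0.419, d = 0.614.
Y–Z: 8/31 differ, p = 0.258, d = 0.316.
The smallest distance is between Y and Z.

Y and Z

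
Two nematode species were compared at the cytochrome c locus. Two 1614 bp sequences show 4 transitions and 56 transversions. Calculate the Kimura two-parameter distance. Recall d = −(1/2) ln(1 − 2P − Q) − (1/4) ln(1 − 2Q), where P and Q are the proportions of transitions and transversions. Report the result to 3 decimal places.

P = 4/1614 ≈ 0.002478 and Q = 56/1614 ≈ 0.034696.
Under the Kimura two-parameter model, d = −½ ln(1 − 2P − Q) − ¼ ln(1 − 2Q).
1 − 2P − Q = 0.960348, giving −½ ln(0.960348) = 0.020230.
1 − 2Q = 0.930608, giving −¼ ln(0.930608) = 0.017979.
d = 0.020230 + 0.017979 = 0.038209.

0.038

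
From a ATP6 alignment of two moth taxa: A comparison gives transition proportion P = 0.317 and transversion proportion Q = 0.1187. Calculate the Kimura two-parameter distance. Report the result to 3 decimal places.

0.766

Under the Kimura two-parameter model, d = −½ ln(1 − 2P − Q) − ¼ ln(1 − 2Q).
1 − 2P − Q = 0.2473, giving −½ ln(0.2473) = 0.698577.
1 − 2Q = 0.7626, giving −¼ ln(0.7626) = 0.067755.
d = 0.698577 + 0.067755 = 0.766332.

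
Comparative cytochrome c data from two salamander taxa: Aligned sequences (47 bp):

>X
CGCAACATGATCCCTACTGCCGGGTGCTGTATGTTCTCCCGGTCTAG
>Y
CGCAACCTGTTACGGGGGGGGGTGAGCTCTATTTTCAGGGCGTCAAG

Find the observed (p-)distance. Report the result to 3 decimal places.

0.426

The sequences differ at 20 of 47 positions.
p = 20/47 = 0.425531… ≈ 0.426 (to 3 d.p.).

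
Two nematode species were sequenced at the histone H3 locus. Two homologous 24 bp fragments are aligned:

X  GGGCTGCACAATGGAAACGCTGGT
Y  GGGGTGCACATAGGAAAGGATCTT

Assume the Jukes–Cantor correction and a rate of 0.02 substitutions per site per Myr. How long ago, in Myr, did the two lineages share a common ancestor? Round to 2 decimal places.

9.23

The sequences differ at 7 of 24 sites (4, 11, 12, 18, 20, 22, 23), so p = 7/24 ≈ 0.291667.
d = −(3/4) ln(1 − 4p/3) = −0.75 ln(1 − 0.388889) = −0.75 ln(0.611111)
  = −0.75 × (-0.492477) = 0.369358 substitutions/site.
Under a molecular clock d = 2μt, so t = d/(2μ) = 0.369358 / (2 × 0.02) = 9.23 Myr.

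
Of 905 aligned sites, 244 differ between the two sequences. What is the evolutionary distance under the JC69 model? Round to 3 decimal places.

p = 244/905 ≈ 0.269613.
d = −(3/4) ln(1 − 4p/3) = −0.75 ln(1 − 0.359484) = −0.75 ln(0.640516)
  = −0.75 × (-0.445481) = 0.334111 substitutions/site.

0.334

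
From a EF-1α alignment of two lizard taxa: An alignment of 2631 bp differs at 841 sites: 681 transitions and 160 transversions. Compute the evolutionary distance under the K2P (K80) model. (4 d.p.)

P = 681/2631 ≈ 0.258837 and Q = 160/2631 ≈ 0.060813.
Under the Kimura two-parameter model, d = −½ ln(1 − 2P − Q) − ¼ ln(1 − 2Q).
1 − 2P − Q = 0.421513, giving −½ ln(0.421513) = 0.431952.
1 − 2Q = 0.878374, giving −¼ ln(0.878374) = 0.032421.
d = 0.431952 + 0.032421 = 0.464373.

0.4644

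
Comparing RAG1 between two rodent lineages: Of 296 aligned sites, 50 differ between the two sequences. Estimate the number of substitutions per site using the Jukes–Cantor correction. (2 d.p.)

0.19

p = 50/296 ≈ 0.168919.
d = −(3/4) ln(1 − 4p/3) = −0.75 ln(1 − 0.225225) = −0.75 ln(0.774775)
  = −0.75 × (-0.255183) = 0.191387 substitutions/site.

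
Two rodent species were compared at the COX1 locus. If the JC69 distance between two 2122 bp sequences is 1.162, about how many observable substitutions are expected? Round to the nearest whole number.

1253

Invert JC69: p = (3/4)(1 − e^(−4d/3)) = 0.75 × (1 − e^(-1.549333)) = 0.75 × (1 − 0.212390) = 0.590708.
Expected differing sites = pL ≈ 0.590708 × 2122 = 1253.482376 ≈ 1253.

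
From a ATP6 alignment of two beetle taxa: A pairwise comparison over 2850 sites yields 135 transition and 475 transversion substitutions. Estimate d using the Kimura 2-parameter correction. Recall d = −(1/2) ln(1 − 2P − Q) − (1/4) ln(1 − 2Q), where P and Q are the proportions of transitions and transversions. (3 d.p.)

P = 135/2850 ≈ 0.047368 and Q = 475/2850 ≈ 0.166667.
Under the Kimura two-parameter model, d = −½ ln(1 − 2P − Q) − ¼ ln(1 − 2Q).
1 − 2P − Q = 0.738597, giving −½ ln(0.738597) = 0.151501.
1 − 2Q = 0.666666, giving −¼ ln(0.666666) = 0.101367.
d = 0.151501 + 0.101367 = 0.252868.

0.253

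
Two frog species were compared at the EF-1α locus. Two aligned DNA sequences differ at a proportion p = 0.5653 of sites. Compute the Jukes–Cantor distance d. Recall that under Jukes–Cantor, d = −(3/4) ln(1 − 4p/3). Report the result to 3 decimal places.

d = −(3/4) ln(1 − 4p/3) = −0.75 ln(1 − 0.753733) = −0.75 ln(0.246267)
  = −0.75 × (-1.401339) = 1.051004 substitutions/site.

1.051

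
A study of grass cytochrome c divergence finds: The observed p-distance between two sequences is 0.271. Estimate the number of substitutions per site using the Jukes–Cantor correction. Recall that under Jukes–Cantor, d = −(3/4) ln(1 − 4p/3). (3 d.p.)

0.336

d = −(3/4) ln(1 − 4p/3) = −0.75 ln(1 − 0.361333) = −0.75 ln(0.638667)
  = −0.75 × (-0.448372) = 0.336279 substitutions/site.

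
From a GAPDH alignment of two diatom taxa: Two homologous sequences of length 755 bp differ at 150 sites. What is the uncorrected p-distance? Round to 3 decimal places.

p = 150/755 = 0.198675… ≈ 0.199 (to 3 d.p.).

0.199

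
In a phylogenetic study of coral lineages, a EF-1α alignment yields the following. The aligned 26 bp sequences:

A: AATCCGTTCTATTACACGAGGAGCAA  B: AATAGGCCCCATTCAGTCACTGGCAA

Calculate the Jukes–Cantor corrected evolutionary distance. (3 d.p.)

The sequences differ at 13 of 26 sites, so p = 13/26 = 0.5.
d = −(3/4) ln(1 − 4p/3) = −0.75 ln(1 − 0.666667) = −0.75 ln(0.333333)
  = −0.75 × (-1.098613) = 0.823960 substitutions/site.

0.824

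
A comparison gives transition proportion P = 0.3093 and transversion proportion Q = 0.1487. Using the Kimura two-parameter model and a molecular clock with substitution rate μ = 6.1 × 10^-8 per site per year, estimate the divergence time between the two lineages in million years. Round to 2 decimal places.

Under the Kimura two-parameter model, d = −½ ln(1 − 2P − Q) − ¼ ln(1 − 2Q).
1 − 2P − Q = 0.2327, giving −½ ln(0.2327) = 0.729003.
1 − 2Q = 0.7026, giving −¼ ln(0.7026) = 0.088242.
d = 0.729003 + 0.088242 = 0.817245.
Under a molecular clock d = 2μt, so t = d/(2μ) = 0.817245 / (2 × 6.1 × 10^-8) = 6.70 million years.

6.70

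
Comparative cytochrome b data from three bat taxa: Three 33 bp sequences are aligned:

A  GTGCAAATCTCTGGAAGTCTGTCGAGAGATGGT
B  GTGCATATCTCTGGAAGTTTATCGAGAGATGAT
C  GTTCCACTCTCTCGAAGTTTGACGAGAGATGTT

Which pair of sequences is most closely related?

A and B

A–B: 4/33 differ, p = 0.121, d = 0.132.
A–C: 7/33 differ, p = 0.212, d = 0.249.
B–C: 8/33 differ, p = 0.242, d = 0.293.
The smallest distance is between A and B.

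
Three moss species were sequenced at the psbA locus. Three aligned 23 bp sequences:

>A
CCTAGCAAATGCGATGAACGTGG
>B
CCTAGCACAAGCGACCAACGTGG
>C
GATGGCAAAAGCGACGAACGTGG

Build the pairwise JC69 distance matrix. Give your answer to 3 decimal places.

A–B: 4/23 sites differ → p ≈ 0.173913, d = −0.75 ln(1 − 0.231884) = 0.197861 ≈ 0.198.
A–C: 5/23 sites differ → p ≈ 0.217391, d = −0.75 ln(1 − 0.289855) = 0.256715 ≈ 0.257.
B–C: 5/23 sites differ → p ≈ 0.217391, d = −0.75 ln(1 − 0.289855) = 0.256715 ≈ 0.257.

d(A,B) = 0.198, d(A,C) = 0.257, d(B,C) = 0.257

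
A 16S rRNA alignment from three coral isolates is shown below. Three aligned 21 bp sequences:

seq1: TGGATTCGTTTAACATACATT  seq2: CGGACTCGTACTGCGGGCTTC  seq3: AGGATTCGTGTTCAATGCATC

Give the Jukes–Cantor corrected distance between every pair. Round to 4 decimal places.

d(seq1,seq2) = 0.8990, d(seq1,seq3) = 0.4408, d(seq2,seq3) = 0.6355

seq1–seq2: 11/21 sites differ → p ≈ 0.52381, d = −0.75 ln(1 − 0.698413) = 0.899023 ≈ 0.8990.
seq1–seq3: 7/21 sites differ → p ≈ 0.333333, d = −0.75 ln(1 − 0.444444) = 0.440839 ≈ 0.4408.
seq2–seq3: 9/21 sites differ → p ≈ 0.428571, d = −0.75 ln(1 − 0.571428) = 0.635472 ≈ 0.6355.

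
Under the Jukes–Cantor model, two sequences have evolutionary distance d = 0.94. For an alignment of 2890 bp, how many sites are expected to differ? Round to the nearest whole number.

1549

Invert JC69: p = (3/4)(1 − e^(−4d/3)) = 0.75 × (1 − e^(-1.253333)) = 0.75 × (1 − 0.285551) = 0.535837.
Expected differing sites = pL ≈ 0.535837 × 2890 = 1548.56893 ≈ 1549.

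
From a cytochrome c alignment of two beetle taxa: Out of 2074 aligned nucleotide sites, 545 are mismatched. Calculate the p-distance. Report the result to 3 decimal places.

0.263

p = 545/2074 = 0.262777… ≈ 0.263 (to 3 d.p.).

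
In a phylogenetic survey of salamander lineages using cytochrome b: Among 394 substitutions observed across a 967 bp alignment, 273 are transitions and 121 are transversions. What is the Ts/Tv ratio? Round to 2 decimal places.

R = 273/121 = 2.256198… ≈ 2.26 (to 2 d.p.).

2.26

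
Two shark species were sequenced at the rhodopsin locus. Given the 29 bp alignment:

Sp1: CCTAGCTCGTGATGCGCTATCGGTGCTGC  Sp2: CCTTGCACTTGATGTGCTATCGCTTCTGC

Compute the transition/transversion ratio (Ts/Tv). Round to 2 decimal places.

Transitions are A↔G and C↔T; transversions are all other mismatches.
Transitions: 1. Transversions: 5.
R = 1/5 = 0.20.

0.20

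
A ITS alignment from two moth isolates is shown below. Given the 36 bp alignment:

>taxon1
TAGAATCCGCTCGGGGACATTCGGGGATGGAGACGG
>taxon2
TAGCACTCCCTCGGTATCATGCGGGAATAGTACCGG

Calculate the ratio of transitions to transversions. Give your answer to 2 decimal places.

Transitions are A↔G and C↔T; transversions are all other mismatches.
Transitions: 6. Transversions: 7.
R = 6/7 = 0.857142… ≈ 0.86 (to 2 d.p.).

0.86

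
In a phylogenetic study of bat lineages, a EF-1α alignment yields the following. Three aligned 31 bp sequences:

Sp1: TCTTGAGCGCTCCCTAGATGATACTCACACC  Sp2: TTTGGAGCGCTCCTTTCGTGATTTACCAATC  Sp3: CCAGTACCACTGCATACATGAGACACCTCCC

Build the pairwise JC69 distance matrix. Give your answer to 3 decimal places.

d(Sp1,Sp2) = 0.544, d(Sp1,Sp3) = 0.691, d(Sp2,Sp3) = 0.874

Sp1–Sp2: 12/31 sites differ → p ≈ 0.387097, d = −0.75 ln(1 − 0.516129) = 0.544453 ≈ 0.544.
Sp1–Sp3: 14/31 sites differ → p ≈ 0.451613, d = −0.75 ln(1 − 0.602151) = 0.691262 ≈ 0.691.
Sp2–Sp3: 16/31 sites differ → p ≈ 0.516129, d = −0.75 ln(1 − 0.688172) = 0.873978 ≈ 0.874.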